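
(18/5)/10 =9/25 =0.36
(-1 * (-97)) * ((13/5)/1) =1261/5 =252.20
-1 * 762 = -762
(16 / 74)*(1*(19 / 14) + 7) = 468 / 259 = 1.81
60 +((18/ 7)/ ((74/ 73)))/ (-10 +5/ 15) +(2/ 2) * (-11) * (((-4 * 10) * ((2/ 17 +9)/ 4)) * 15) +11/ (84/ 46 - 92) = 235283147203/ 15577814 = 15103.73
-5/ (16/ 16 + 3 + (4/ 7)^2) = -245/ 212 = -1.16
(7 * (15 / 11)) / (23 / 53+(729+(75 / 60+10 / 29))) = 129108 / 9887603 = 0.01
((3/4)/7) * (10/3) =0.36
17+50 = 67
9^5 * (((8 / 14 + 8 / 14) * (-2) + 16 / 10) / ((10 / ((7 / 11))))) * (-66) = 4251528 / 25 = 170061.12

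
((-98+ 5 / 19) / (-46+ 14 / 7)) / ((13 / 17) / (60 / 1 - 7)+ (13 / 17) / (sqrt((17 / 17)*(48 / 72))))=2.34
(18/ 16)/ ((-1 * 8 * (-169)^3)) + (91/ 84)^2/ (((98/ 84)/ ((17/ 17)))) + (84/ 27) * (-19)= -1130824811953/ 19461693888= -58.11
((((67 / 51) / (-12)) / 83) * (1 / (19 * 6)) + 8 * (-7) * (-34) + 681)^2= 224073151658628287929 / 33532716073536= 6682224.94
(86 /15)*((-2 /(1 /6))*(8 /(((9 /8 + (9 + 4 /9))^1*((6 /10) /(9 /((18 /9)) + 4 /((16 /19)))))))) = -610944 /761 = -802.82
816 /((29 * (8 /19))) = 1938 /29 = 66.83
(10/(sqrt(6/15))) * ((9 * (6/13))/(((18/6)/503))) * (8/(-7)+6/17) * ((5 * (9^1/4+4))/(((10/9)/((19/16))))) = -4547937375 * sqrt(10)/49504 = -290518.76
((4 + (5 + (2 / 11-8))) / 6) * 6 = 13 / 11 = 1.18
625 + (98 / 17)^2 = 190229 / 289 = 658.23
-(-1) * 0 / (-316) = 0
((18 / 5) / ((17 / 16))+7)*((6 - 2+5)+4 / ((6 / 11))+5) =221.62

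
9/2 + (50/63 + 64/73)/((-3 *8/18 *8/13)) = 60443/24528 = 2.46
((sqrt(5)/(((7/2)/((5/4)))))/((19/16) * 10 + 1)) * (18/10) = 36 * sqrt(5)/721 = 0.11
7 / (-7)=-1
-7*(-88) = 616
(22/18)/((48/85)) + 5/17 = 18055/7344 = 2.46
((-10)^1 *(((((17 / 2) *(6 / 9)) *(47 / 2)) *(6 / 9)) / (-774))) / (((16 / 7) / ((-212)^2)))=78553685 / 3483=22553.46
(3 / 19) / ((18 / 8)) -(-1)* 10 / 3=194 / 57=3.40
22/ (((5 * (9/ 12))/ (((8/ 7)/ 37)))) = 704/ 3885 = 0.18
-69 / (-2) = 69 / 2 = 34.50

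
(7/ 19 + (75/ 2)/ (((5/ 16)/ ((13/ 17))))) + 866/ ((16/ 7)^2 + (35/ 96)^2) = 11665455703/ 45967099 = 253.78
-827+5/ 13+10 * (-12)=-12306/ 13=-946.62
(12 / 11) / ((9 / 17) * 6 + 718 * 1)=51 / 33715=0.00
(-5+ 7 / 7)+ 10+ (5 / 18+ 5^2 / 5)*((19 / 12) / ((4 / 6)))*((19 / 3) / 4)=44663 / 1728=25.85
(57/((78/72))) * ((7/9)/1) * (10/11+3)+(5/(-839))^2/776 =12495847917271/78112705528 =159.97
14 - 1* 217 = -203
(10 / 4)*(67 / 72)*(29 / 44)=9715 / 6336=1.53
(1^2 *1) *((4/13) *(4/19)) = 16/247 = 0.06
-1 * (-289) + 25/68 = 19677/68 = 289.37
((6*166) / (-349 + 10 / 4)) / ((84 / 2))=-332 / 4851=-0.07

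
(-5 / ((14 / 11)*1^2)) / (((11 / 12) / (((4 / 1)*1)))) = -120 / 7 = -17.14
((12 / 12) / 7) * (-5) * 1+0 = -0.71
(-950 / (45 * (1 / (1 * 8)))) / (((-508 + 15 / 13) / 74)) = 1462240 / 59301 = 24.66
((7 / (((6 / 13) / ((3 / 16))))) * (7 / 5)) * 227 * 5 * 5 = 722995 / 32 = 22593.59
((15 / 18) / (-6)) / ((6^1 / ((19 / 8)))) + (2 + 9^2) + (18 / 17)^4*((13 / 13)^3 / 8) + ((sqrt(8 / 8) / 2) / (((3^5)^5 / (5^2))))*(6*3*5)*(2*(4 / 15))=125457880309928707475 / 1509683028251494464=83.10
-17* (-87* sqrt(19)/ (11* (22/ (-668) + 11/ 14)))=1728951* sqrt(19)/ 9680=778.55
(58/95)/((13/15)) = 174/247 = 0.70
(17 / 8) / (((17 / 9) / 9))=81 / 8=10.12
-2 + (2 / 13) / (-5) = -132 / 65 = -2.03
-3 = -3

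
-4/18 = -2/9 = -0.22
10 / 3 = 3.33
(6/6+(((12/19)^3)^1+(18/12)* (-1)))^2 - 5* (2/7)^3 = -3555260673/64546948732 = -0.06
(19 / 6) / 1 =19 / 6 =3.17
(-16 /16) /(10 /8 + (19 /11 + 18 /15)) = -220 /919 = -0.24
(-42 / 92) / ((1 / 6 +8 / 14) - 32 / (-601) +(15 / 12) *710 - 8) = -265041 / 511067222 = -0.00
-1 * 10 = -10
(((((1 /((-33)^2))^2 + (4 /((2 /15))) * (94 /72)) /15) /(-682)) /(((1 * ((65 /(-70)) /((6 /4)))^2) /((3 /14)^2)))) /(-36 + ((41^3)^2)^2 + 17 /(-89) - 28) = -8267846083 /406648667203451206391314321138560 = -0.00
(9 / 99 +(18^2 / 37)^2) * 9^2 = 93644505 / 15059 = 6218.51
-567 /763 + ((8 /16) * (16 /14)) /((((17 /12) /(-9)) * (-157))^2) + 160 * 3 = 2604899007057 /5435277043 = 479.26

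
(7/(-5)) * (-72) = 504/5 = 100.80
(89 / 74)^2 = 7921 / 5476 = 1.45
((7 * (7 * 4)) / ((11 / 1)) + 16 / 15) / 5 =3116 / 825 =3.78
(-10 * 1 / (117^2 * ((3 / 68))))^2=462400 / 1686498489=0.00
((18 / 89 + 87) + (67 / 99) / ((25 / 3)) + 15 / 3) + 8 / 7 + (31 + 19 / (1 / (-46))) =-385262134 / 513975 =-749.57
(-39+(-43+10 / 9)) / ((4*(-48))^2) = -91 / 41472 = -0.00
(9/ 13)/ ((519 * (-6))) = -1/ 4498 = -0.00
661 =661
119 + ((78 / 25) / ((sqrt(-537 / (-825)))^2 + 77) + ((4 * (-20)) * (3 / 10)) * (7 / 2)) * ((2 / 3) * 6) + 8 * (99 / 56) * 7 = -419390 / 3559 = -117.84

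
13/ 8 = 1.62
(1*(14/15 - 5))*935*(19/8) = -9030.54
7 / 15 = 0.47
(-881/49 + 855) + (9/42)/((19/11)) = 1558763/1862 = 837.14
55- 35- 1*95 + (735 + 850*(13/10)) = 1765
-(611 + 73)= -684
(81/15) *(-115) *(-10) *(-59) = -366390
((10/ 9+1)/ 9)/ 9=19/ 729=0.03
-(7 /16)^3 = -343 /4096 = -0.08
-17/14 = -1.21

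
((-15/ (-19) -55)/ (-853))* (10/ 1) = 10300/ 16207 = 0.64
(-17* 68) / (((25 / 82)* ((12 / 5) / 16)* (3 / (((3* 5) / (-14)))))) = 189584 / 21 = 9027.81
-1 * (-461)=461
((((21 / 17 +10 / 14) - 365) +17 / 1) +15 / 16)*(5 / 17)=-101.50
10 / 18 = 5 / 9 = 0.56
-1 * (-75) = 75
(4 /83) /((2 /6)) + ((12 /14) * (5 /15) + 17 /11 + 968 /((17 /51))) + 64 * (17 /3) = 62669681 /19173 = 3268.64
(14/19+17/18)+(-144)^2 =20737.68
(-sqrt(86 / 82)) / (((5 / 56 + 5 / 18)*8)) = -63*sqrt(1763) / 7585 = -0.35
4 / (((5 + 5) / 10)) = 4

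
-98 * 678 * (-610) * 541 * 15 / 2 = 164453883300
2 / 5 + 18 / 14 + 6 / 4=223 / 70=3.19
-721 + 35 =-686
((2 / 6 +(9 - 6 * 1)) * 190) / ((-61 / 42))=-26600 / 61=-436.07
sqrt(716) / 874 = sqrt(179) / 437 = 0.03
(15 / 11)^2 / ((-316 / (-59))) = 13275 / 38236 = 0.35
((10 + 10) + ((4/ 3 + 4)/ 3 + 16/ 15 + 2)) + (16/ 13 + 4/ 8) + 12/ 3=35773/ 1170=30.58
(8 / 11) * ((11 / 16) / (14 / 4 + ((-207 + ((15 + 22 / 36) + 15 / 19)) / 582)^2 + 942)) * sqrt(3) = 19809256968 * sqrt(3) / 37463554010713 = 0.00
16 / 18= 0.89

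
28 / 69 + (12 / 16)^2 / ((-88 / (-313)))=233797 / 97152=2.41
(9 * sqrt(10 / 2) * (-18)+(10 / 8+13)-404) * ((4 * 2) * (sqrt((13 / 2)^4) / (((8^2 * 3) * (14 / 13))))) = -1229.26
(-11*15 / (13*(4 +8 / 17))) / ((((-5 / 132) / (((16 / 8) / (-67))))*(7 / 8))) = -296208 / 115843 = -2.56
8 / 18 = 0.44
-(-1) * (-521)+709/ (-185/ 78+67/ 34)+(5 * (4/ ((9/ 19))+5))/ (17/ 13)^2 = -1555909283/ 691866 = -2248.86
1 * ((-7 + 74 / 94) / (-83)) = 292 / 3901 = 0.07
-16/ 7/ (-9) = 16/ 63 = 0.25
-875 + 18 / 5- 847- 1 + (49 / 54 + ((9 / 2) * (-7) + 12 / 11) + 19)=-2568904 / 1485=-1729.90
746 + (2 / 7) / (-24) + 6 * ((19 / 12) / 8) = 747.18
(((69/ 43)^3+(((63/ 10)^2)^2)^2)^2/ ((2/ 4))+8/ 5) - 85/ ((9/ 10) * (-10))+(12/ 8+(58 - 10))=3503510959641723076906695808247805826481/ 284461337205000000000000000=12316299269580.11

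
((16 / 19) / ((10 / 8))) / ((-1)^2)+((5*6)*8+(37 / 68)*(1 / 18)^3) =9067317179 / 37674720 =240.67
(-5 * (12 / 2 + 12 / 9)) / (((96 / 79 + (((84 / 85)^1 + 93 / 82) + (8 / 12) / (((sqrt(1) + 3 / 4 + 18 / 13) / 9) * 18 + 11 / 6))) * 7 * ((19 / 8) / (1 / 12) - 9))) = -15142325 / 192779496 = -0.08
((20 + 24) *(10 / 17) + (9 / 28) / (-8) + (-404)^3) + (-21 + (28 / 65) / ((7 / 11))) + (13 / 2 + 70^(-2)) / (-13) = -571244988403491 / 8663200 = -65939258.98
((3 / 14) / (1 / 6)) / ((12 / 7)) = 3 / 4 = 0.75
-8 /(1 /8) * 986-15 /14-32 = -883919 /14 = -63137.07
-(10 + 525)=-535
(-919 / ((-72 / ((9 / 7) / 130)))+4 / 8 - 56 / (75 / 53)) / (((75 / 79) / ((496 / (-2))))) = 10415653327 / 1023750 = 10174.02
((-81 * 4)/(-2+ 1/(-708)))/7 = 229392/9919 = 23.13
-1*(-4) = 4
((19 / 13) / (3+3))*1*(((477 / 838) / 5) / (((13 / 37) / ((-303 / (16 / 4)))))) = -5.98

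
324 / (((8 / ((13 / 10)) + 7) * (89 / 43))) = 20124 / 1691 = 11.90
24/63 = 8/21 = 0.38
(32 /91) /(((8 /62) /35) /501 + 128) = 0.00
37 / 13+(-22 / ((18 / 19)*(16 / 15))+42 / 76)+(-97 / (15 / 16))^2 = 9502861783 / 889200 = 10686.98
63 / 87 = 21 / 29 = 0.72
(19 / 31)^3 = 6859 / 29791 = 0.23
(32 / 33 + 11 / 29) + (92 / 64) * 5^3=2772031 / 15312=181.04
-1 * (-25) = 25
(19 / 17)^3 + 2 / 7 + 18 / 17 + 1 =128644 / 34391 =3.74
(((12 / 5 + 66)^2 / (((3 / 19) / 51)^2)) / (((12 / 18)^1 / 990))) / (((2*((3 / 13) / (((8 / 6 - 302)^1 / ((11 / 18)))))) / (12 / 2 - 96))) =69541397803150416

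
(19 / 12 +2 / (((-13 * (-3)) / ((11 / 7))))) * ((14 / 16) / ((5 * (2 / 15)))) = 1817 / 832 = 2.18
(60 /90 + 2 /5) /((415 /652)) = 10432 /6225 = 1.68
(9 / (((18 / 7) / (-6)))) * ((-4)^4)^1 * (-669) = 3596544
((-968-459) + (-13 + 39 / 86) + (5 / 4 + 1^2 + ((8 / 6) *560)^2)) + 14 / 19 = 16355264707 / 29412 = 556074.55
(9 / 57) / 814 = 3 / 15466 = 0.00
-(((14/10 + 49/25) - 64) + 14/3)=4198/75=55.97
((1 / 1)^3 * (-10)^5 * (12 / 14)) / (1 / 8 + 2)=-4800000 / 119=-40336.13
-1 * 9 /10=-9 /10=-0.90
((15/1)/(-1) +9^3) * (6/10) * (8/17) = 1008/5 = 201.60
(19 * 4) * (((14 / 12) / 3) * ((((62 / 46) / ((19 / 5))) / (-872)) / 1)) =-1085 / 90252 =-0.01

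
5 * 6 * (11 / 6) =55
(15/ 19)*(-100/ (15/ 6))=-600/ 19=-31.58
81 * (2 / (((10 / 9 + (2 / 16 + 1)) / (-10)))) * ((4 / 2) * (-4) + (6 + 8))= -699840 / 161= -4346.83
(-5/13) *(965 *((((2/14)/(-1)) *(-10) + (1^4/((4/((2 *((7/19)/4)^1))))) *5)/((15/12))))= -1703225/3458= -492.55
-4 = -4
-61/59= -1.03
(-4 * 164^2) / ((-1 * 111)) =107584 / 111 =969.23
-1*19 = -19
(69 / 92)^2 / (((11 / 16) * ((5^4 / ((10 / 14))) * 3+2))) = 9 / 28897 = 0.00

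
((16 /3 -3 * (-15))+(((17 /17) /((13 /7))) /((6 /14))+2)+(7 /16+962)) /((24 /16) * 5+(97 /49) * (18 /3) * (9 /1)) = 31066049 /3497832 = 8.88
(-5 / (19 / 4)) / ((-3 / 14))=280 / 57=4.91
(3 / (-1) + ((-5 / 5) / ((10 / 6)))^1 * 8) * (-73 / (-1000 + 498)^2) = 2847 / 1260020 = 0.00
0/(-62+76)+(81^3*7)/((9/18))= 7440174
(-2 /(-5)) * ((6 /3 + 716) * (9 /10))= 6462 /25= 258.48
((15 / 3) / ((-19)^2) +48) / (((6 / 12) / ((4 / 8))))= 17333 / 361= 48.01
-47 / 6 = -7.83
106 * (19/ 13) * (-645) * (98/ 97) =-127304940/ 1261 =-100955.54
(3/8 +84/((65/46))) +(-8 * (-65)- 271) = 160587/520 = 308.82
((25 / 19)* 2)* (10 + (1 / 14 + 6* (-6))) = -9075 / 133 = -68.23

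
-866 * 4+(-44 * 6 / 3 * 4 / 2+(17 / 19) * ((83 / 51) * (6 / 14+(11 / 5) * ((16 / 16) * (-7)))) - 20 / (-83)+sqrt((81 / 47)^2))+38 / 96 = -455673213377 / 124519920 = -3659.44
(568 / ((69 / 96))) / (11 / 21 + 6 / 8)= 1526784 / 2461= 620.39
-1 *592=-592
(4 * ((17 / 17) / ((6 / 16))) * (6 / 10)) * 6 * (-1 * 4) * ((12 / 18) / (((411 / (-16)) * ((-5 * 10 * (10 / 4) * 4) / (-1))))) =2048 / 256875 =0.01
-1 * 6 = -6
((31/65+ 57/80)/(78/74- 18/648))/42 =137307/4975880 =0.03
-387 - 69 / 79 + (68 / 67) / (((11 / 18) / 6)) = -22002978 / 58223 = -377.91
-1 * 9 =-9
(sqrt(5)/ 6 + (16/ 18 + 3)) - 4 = -1/ 9 + sqrt(5)/ 6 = 0.26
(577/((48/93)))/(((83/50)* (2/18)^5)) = 39766922.55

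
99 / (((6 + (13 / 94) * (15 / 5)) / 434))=448756 / 67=6697.85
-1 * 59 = -59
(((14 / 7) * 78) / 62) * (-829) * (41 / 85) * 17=-2651142 / 155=-17104.14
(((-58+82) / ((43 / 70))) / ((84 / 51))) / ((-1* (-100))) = 51 / 215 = 0.24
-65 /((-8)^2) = -65 /64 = -1.02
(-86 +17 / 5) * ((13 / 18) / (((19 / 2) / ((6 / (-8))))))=5369 / 1140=4.71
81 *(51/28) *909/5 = 26821.99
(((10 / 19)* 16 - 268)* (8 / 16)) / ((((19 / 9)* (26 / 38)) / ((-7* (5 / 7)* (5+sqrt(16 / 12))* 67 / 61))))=4956660* sqrt(3) / 15067+37174950 / 15067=3037.11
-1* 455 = -455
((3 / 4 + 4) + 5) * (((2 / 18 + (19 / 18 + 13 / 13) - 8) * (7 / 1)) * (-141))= 449085 / 8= 56135.62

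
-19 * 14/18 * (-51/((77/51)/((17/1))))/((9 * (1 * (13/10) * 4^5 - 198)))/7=0.12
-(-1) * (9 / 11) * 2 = 18 / 11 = 1.64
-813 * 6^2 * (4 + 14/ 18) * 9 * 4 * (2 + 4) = -30204576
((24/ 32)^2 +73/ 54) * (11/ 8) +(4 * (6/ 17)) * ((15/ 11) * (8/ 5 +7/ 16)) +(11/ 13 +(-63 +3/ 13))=-465179465/ 8401536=-55.37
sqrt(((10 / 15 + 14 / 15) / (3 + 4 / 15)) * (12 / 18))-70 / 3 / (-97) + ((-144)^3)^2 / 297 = 672670244947730 / 22407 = 30020540230.63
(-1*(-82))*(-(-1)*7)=574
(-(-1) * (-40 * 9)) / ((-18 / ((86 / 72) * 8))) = 1720 / 9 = 191.11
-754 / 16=-377 / 8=-47.12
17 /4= 4.25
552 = 552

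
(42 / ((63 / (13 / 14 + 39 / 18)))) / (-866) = -65 / 27279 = -0.00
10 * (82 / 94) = 410 / 47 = 8.72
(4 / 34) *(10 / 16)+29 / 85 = 141 / 340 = 0.41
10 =10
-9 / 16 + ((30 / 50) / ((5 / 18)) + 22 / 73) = 55447 / 29200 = 1.90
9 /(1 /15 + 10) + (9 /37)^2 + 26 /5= 6359924 /1033595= 6.15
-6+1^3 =-5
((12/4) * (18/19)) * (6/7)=324/133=2.44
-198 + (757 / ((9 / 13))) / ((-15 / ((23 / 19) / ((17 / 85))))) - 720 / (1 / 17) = -6607037 / 513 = -12879.21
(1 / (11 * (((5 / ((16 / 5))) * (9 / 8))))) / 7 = 128 / 17325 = 0.01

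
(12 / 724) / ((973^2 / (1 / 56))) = 0.00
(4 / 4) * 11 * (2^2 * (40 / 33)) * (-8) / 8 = -160 / 3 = -53.33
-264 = -264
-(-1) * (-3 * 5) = -15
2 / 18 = 1 / 9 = 0.11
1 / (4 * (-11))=-1 / 44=-0.02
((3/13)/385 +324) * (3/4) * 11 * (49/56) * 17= 82702773/2080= 39760.95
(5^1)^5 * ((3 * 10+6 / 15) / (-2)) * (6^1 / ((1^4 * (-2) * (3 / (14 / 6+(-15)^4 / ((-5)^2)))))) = 288895000 / 3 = 96298333.33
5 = 5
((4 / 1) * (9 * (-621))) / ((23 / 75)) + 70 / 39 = -2843030 / 39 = -72898.21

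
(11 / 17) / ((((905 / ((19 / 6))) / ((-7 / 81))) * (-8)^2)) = -0.00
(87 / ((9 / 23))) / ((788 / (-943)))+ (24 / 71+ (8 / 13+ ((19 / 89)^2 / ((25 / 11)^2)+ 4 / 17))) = -48639495835342531 / 183636127252500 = -264.87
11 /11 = 1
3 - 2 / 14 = 20 / 7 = 2.86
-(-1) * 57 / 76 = 0.75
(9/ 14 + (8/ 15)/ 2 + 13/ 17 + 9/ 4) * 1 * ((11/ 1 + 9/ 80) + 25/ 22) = 100672267/ 2094400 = 48.07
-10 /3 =-3.33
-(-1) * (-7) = -7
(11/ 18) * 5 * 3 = 55/ 6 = 9.17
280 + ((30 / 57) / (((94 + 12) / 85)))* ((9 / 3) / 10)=564175 / 2014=280.13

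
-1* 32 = -32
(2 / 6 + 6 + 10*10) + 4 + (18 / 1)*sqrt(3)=18*sqrt(3) + 331 / 3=141.51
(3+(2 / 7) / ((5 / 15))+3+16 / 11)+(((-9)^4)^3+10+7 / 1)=21747074310986 / 77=282429536506.31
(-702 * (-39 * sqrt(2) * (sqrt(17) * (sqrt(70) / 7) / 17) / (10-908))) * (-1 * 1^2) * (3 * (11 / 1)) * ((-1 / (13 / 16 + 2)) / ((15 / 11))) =-5889312 * sqrt(595) / 1335775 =-107.54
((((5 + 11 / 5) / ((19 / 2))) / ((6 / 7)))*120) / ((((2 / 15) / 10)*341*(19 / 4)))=4.91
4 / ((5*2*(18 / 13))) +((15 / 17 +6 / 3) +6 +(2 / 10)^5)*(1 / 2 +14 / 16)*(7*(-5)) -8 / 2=-82465039 / 191250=-431.19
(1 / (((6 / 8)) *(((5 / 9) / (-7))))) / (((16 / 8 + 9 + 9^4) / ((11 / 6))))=-0.00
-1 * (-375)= 375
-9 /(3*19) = -3 /19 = -0.16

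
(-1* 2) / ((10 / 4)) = -0.80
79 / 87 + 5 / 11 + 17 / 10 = 29309 / 9570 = 3.06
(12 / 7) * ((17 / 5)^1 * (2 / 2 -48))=-9588 / 35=-273.94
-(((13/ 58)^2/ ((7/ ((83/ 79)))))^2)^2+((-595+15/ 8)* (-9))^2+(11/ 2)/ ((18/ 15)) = 1023819216423544838159250910906297/ 35929049525607744014009088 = 28495583.10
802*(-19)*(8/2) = -60952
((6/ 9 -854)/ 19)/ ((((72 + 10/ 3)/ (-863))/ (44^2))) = 2138583040/ 2147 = 996079.66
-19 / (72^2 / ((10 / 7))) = -95 / 18144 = -0.01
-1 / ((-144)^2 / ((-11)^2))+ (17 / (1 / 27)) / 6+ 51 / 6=1762439 / 20736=84.99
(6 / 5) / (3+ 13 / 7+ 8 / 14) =21 / 95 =0.22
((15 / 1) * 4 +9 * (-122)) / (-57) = 346 / 19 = 18.21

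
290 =290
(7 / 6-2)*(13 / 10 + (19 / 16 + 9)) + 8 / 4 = -727 / 96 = -7.57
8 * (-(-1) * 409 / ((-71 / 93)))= -304296 / 71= -4285.86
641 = 641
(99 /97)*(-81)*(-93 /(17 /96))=71593632 /1649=43416.39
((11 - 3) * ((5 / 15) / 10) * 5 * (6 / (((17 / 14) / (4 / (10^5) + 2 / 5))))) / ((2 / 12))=840084 / 53125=15.81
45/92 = 0.49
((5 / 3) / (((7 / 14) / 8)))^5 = 3276800000 / 243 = 13484773.66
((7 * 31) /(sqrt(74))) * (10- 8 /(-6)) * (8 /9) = 29512 * sqrt(74) /999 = 254.13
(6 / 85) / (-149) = -6 / 12665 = -0.00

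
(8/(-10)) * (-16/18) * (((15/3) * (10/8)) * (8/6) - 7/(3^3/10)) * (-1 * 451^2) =-201773792/243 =-830344.82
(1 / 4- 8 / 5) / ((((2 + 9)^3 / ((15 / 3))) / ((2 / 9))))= -3 / 2662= -0.00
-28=-28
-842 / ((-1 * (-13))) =-842 / 13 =-64.77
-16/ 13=-1.23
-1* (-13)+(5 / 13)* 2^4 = 249 / 13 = 19.15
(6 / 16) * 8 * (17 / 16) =51 / 16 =3.19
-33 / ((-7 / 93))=3069 / 7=438.43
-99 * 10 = -990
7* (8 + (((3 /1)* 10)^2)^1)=6356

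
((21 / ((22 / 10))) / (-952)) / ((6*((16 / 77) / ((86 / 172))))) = -35 / 8704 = -0.00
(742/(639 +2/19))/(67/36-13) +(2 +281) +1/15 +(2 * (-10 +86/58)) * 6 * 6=-699585032398/2118164205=-330.28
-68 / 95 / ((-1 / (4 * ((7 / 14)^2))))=68 / 95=0.72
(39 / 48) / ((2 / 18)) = 117 / 16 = 7.31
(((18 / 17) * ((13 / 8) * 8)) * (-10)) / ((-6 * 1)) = 390 / 17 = 22.94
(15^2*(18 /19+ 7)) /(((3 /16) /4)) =724800 /19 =38147.37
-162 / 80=-81 / 40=-2.02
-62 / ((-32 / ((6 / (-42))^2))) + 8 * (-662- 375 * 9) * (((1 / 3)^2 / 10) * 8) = -101278861 / 35280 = -2870.72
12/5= 2.40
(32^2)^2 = 1048576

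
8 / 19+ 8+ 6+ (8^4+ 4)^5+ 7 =22012678190000000407 / 19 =1158562010000000021.42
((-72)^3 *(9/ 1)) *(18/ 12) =-5038848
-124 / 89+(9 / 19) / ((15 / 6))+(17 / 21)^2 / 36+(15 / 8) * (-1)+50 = 12601504709 / 268463160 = 46.94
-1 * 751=-751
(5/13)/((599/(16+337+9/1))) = 1810/7787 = 0.23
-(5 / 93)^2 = -25 / 8649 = -0.00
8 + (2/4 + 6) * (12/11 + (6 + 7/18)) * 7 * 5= 677023/396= 1709.65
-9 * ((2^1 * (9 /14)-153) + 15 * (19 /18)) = 1222.93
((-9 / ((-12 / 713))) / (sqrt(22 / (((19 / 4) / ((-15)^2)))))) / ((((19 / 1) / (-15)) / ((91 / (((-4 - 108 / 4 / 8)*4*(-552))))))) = -2821*sqrt(418) / 789184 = -0.07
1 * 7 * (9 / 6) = 21 / 2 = 10.50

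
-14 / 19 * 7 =-98 / 19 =-5.16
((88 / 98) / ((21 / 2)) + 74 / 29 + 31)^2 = 1007552205361 / 890485281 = 1131.46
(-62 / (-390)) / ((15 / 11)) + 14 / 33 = 17401 / 32175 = 0.54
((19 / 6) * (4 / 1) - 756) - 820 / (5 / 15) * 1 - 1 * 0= -9610 / 3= -3203.33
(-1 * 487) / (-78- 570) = 0.75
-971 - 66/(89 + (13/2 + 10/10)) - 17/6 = -1128491/1158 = -974.52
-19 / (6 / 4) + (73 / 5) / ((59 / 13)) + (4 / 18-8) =-45739 / 2655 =-17.23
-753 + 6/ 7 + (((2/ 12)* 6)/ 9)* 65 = -46930/ 63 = -744.92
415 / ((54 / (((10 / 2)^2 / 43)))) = 4.47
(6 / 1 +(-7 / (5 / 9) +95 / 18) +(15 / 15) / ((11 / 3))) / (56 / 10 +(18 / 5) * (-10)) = 1039 / 30096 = 0.03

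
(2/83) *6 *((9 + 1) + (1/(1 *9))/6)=1082/747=1.45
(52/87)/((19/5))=0.16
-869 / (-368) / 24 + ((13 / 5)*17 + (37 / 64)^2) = 63071249 / 1413120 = 44.63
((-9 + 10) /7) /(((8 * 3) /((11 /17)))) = 11 /2856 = 0.00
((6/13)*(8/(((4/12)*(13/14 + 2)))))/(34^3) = 252/2618629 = 0.00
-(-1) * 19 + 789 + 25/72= 58201/72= 808.35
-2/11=-0.18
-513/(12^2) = -57/16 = -3.56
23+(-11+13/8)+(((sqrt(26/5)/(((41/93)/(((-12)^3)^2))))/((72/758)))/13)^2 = 136752177632557513469/874120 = 156445542525691.57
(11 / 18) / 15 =11 / 270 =0.04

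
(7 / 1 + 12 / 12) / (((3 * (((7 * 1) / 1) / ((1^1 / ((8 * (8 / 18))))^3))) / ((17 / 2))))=4131 / 57344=0.07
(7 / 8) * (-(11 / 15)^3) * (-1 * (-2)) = -9317 / 13500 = -0.69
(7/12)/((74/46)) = 161/444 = 0.36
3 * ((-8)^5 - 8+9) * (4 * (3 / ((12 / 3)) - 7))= 2457525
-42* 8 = -336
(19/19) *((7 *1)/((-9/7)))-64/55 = -3271/495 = -6.61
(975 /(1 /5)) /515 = 975 /103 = 9.47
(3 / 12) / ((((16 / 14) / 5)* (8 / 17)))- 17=-3757 / 256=-14.68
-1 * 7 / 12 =-7 / 12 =-0.58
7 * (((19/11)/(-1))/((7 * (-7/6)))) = 1.48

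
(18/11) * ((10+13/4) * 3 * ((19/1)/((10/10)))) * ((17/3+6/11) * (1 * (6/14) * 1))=5573745/1694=3290.29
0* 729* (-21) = 0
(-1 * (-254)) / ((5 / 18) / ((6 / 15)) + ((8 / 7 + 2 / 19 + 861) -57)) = 1216152 / 3858853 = 0.32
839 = 839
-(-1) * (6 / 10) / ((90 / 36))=6 / 25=0.24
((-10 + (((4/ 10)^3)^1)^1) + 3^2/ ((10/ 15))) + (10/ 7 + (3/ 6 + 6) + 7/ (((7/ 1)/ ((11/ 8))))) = 90073/ 7000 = 12.87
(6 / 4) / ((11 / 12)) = 18 / 11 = 1.64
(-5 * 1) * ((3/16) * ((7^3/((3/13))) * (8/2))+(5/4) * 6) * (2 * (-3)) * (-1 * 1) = -33667.50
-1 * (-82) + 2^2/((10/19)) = 448/5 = 89.60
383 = 383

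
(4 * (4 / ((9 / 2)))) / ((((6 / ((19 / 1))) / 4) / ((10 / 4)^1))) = 3040 / 27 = 112.59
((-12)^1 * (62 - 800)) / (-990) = -492 / 55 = -8.95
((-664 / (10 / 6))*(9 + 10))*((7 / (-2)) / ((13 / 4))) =8151.88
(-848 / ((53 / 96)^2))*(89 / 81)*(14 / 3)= -20414464 / 1431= -14265.87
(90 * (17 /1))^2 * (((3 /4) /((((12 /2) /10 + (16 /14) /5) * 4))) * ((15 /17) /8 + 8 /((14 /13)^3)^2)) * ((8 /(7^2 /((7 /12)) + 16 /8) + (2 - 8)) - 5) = -362493487612125 /11976188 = -30267852.14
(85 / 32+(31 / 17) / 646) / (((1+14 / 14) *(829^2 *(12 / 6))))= 467231 / 483025962368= 0.00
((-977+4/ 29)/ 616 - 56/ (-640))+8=165923/ 25520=6.50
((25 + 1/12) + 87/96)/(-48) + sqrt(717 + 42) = -2495/4608 + sqrt(759) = 27.01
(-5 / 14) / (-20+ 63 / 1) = -5 / 602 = -0.01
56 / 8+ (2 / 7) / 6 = 148 / 21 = 7.05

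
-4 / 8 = -1 / 2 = -0.50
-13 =-13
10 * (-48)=-480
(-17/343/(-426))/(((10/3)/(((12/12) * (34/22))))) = 289/5357660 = 0.00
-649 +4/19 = -12327/19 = -648.79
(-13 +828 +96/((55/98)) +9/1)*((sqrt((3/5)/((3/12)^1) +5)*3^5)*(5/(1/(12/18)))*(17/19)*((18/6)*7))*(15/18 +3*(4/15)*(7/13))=260068933656*sqrt(185)/67925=52076848.46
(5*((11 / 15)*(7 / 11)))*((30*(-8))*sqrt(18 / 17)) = -1680*sqrt(34) / 17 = -576.24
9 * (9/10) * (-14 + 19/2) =-729/20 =-36.45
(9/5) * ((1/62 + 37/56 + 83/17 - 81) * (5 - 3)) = -20037681/73780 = -271.59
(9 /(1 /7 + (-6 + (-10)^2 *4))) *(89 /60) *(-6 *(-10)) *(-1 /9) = -7 /31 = -0.23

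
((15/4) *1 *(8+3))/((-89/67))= -11055/356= -31.05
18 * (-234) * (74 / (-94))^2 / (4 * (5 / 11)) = -15857127 / 11045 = -1435.68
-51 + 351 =300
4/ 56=1/ 14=0.07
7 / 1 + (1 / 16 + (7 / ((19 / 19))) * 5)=673 / 16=42.06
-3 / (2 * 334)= -3 / 668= -0.00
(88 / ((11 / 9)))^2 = 5184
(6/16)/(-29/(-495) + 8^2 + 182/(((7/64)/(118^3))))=0.00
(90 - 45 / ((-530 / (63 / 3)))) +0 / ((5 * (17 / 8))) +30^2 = 991.78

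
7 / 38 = 0.18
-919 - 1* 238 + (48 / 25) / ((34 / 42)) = -490717 / 425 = -1154.63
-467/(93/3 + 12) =-467/43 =-10.86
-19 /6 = -3.17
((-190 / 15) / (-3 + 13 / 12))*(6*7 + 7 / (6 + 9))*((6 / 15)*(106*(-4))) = -82106752 / 1725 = -47598.12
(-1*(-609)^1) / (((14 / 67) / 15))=87435 / 2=43717.50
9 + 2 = 11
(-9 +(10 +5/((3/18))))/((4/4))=31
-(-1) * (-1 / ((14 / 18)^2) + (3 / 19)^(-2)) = 16960 / 441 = 38.46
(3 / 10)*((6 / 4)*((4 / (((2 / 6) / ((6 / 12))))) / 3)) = 9 / 10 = 0.90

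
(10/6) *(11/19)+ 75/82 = 8785/4674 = 1.88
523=523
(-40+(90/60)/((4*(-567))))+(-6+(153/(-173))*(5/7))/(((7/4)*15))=-368525383/9155160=-40.25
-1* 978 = -978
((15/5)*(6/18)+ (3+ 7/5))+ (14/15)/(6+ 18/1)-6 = -101/180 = -0.56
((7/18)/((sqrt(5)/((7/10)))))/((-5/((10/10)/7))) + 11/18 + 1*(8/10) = 1.41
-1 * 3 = -3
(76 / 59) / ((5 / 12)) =912 / 295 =3.09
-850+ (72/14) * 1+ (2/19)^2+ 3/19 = -2134527/2527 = -844.69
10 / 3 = 3.33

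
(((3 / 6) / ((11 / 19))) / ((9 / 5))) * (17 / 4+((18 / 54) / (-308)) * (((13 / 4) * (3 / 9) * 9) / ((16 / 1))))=884165 / 433664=2.04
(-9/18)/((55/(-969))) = 969/110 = 8.81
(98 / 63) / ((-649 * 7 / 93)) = -62 / 1947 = -0.03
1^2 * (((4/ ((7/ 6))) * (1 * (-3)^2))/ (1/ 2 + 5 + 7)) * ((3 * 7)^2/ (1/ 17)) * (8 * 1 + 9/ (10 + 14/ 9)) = 52802442/ 325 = 162469.05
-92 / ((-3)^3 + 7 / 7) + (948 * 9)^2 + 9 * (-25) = 946332433 / 13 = 72794802.54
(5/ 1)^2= 25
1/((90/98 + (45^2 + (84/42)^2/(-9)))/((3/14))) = 189/1786468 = 0.00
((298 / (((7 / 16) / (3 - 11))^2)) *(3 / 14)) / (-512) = -14304 / 343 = -41.70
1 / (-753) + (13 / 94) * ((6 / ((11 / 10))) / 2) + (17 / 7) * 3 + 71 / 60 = 482065739 / 54502140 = 8.84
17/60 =0.28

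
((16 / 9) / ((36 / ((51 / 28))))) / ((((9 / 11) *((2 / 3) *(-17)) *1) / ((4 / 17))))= -22 / 9639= -0.00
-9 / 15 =-3 / 5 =-0.60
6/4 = 3/2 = 1.50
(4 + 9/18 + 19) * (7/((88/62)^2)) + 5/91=28790739/352352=81.71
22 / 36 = 11 / 18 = 0.61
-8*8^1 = -64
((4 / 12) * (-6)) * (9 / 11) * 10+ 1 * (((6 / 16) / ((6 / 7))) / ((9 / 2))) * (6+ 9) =-14.91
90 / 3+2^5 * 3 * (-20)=-1890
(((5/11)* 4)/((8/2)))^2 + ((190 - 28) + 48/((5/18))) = 202679/605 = 335.01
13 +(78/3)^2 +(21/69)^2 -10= 359240/529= 679.09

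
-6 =-6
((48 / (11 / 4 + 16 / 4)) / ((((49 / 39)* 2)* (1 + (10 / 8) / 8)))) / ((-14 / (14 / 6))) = -0.41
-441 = -441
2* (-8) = -16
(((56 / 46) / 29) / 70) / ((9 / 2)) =4 / 30015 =0.00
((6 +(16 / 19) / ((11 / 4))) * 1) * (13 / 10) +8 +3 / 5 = 17554 / 1045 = 16.80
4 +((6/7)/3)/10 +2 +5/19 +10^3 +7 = 673839/665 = 1013.29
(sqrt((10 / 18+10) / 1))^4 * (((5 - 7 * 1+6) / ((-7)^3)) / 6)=-18050 / 83349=-0.22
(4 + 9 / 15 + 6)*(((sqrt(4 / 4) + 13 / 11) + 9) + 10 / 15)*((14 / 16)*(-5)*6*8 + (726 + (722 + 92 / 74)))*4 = 1266921328 / 2035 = 622565.76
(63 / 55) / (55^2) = 63 / 166375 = 0.00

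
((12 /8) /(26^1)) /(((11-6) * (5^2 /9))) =27 /6500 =0.00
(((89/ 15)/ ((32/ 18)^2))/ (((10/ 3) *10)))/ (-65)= -7209/ 8320000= -0.00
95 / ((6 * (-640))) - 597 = -597.02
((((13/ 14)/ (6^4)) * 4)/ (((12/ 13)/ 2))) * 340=14365/ 6804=2.11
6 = 6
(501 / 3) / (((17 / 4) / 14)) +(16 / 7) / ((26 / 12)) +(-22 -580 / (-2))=1267260 / 1547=819.17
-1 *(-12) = 12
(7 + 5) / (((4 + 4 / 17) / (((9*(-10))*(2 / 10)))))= -51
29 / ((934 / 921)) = 26709 / 934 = 28.60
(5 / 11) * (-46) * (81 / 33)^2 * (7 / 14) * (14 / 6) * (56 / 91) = -1564920 / 17303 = -90.44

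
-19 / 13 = -1.46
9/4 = 2.25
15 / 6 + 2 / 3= 19 / 6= 3.17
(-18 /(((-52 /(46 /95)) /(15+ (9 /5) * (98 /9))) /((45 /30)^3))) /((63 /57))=322299 /18200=17.71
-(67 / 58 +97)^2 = -32410249 / 3364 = -9634.44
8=8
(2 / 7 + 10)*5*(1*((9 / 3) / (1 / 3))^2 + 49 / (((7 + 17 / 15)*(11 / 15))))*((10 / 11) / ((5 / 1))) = 43101720 / 51667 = 834.22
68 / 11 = 6.18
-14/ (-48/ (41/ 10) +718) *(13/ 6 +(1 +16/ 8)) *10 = -44485/ 43437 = -1.02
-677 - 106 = -783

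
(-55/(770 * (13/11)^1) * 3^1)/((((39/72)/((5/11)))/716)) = -128880/1183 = -108.94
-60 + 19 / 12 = -701 / 12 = -58.42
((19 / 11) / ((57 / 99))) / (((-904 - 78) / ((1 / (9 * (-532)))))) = 1 / 1567272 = 0.00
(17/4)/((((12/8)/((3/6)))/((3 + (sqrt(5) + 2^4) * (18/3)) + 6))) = 17 * sqrt(5)/2 + 595/4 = 167.76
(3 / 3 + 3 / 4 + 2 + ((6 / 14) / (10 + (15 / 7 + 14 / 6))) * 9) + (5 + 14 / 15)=9.95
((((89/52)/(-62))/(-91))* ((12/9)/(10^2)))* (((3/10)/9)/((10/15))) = 89/440076000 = 0.00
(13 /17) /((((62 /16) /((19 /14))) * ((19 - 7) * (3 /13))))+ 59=1962070 /33201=59.10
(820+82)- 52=850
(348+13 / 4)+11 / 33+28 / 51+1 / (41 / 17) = 982901 / 2788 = 352.55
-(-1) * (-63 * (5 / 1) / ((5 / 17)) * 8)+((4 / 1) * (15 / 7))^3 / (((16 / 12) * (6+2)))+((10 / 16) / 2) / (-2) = -93396083 / 10976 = -8509.12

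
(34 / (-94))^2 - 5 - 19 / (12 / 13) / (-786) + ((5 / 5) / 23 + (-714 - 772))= -714408452263 / 479211624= -1490.80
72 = 72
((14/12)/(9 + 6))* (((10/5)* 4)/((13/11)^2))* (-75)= -16940/507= -33.41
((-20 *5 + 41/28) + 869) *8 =43146/7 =6163.71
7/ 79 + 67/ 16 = 5405/ 1264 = 4.28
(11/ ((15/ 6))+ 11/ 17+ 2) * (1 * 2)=1198/ 85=14.09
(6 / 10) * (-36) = -108 / 5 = -21.60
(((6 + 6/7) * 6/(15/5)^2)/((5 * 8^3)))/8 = 1/4480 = 0.00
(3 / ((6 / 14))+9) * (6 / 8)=12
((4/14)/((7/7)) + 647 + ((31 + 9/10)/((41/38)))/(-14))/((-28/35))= -806.47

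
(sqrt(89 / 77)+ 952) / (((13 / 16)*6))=8*sqrt(6853) / 3003+ 7616 / 39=195.50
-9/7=-1.29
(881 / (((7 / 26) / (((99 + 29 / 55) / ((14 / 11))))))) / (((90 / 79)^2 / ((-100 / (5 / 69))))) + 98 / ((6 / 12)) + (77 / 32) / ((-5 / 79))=-41139381539731 / 151200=-272085856.74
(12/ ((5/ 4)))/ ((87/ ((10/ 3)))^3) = 3200/ 5926527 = 0.00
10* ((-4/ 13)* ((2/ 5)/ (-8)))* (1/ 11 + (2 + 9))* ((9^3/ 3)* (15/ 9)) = 98820/ 143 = 691.05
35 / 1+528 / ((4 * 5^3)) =4507 / 125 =36.06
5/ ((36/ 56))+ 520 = 4750/ 9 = 527.78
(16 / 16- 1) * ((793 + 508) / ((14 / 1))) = 0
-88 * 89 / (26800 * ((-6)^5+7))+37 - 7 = 780785479 / 26026150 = 30.00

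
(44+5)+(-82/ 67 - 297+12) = -15894/ 67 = -237.22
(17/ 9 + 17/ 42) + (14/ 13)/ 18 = 1285/ 546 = 2.35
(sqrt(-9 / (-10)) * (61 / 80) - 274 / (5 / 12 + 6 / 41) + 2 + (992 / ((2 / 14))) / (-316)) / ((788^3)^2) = -0.00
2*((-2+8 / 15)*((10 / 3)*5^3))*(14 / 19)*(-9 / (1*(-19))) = -426.59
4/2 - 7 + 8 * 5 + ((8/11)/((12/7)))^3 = 1260539/35937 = 35.08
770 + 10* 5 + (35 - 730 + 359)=484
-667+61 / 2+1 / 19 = -636.45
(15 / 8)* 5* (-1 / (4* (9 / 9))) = -2.34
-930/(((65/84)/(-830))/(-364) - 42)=363101760/16398143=22.14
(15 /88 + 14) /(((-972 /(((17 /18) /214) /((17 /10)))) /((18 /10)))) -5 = -91524767 /18304704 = -5.00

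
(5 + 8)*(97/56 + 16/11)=25519/616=41.43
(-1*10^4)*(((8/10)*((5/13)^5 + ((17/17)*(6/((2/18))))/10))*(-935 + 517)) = 6715110476800/371293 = 18085744.89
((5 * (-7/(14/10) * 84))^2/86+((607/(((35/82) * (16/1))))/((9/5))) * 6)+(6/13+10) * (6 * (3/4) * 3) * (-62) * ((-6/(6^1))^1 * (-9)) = -1278678823/46956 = -27231.43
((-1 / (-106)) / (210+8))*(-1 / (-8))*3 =0.00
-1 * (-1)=1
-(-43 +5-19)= 57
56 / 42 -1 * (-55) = 169 / 3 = 56.33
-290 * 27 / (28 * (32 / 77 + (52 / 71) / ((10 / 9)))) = -15288075 / 58756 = -260.20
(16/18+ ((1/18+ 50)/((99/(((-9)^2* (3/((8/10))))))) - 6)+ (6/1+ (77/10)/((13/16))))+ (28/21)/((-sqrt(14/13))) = 162.66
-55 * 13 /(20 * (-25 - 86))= 143 /444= 0.32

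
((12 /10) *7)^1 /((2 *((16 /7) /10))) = 147 /8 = 18.38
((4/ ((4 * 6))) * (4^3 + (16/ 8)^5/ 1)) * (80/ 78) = 640/ 39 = 16.41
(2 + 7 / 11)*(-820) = -23780 / 11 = -2161.82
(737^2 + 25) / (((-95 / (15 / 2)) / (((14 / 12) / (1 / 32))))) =-30418864 / 19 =-1600992.84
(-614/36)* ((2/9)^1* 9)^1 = -307/9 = -34.11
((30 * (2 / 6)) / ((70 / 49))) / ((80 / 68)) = 119 / 20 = 5.95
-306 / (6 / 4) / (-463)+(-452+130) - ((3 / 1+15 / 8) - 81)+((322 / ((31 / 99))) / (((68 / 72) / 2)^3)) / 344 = -5265030339397 / 24257603416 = -217.05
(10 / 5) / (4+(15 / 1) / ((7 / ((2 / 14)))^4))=11529602 / 23059219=0.50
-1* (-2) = 2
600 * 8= 4800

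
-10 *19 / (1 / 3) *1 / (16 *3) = -95 / 8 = -11.88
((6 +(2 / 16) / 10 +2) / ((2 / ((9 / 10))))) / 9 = 641 / 1600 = 0.40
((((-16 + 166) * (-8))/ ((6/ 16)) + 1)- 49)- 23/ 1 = -3271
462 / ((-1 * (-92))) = 5.02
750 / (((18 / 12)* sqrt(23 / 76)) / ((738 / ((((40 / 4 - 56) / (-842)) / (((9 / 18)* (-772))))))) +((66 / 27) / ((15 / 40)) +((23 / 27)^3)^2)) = 46001951823540826450528236000* sqrt(437) / 385817672449050780708230394619035073 +41932905114021995359313333712157248000 / 385817672449050780708230394619035073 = 108.69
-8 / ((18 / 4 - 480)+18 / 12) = 4 / 237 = 0.02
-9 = -9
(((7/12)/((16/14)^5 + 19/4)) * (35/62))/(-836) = -823543/14007235176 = -0.00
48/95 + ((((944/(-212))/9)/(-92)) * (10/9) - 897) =-8409248363/9380205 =-896.49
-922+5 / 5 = -921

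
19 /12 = 1.58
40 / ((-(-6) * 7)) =20 / 21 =0.95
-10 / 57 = -0.18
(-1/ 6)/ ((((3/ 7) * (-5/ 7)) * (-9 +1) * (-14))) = 7/ 1440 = 0.00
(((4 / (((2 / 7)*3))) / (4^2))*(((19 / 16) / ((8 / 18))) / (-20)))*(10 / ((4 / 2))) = -399 / 2048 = -0.19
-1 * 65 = -65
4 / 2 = 2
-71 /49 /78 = -71 /3822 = -0.02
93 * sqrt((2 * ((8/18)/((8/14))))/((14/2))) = 31 * sqrt(2) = 43.84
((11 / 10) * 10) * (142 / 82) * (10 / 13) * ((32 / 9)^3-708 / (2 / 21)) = -42069486580 / 388557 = -108271.08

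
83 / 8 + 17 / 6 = 13.21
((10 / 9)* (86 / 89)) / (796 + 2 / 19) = 8170 / 6057963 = 0.00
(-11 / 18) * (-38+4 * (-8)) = 385 / 9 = 42.78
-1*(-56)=56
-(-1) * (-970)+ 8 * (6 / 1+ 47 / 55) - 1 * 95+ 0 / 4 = -55559 / 55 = -1010.16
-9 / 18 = -1 / 2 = -0.50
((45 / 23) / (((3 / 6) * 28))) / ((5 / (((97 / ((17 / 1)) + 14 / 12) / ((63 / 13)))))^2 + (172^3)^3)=3737104605 / 3523178397530706965947751330056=0.00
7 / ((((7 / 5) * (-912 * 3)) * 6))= -5 / 16416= -0.00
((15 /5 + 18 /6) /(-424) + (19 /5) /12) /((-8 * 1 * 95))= -481 /1208400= -0.00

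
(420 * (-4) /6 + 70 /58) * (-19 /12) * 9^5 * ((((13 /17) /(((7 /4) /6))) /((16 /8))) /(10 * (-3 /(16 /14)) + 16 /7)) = -42880202820 /30073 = -1425870.48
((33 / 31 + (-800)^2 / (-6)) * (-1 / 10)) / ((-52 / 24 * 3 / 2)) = -19839802 / 6045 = -3282.02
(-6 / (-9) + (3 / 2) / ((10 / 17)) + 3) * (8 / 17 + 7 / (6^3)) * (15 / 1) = 688931 / 14688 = 46.90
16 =16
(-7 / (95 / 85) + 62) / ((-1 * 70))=-1059 / 1330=-0.80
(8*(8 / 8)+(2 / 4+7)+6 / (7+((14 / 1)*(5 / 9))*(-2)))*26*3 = 88881 / 77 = 1154.30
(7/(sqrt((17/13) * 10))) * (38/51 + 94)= 16912 * sqrt(2210)/4335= 183.40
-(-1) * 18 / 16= 1.12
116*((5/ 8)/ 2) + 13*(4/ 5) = 933/ 20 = 46.65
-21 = -21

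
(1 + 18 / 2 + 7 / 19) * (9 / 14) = 1773 / 266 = 6.67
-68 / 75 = -0.91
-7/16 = -0.44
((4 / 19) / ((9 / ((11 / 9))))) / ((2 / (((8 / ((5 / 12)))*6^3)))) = 5632 / 95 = 59.28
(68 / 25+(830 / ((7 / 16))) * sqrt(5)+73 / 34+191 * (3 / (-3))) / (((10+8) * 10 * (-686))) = 158213 / 104958000 - 332 * sqrt(5) / 21609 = -0.03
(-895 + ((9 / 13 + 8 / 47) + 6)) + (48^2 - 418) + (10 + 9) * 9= 714175 / 611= 1168.86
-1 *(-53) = 53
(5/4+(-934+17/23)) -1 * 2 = -85929/92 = -934.01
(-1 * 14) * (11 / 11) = -14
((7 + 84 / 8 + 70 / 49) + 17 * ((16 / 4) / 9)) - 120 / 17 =41609 / 2142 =19.43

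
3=3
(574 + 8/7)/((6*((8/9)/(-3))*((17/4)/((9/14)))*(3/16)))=-217404/833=-260.99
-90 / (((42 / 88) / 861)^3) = -528386981760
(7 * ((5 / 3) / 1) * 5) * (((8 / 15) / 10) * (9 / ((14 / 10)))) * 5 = 100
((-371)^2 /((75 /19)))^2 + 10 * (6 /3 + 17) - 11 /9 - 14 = 6839162185166 /5625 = 1215851055.14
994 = 994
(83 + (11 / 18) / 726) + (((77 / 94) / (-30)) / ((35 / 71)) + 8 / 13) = 83.56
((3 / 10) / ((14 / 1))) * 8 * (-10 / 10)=-6 / 35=-0.17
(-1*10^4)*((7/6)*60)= -700000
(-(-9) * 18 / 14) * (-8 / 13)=-648 / 91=-7.12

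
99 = 99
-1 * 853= -853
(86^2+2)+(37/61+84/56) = 902813/122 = 7400.11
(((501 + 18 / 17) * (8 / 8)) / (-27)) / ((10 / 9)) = -569 / 34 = -16.74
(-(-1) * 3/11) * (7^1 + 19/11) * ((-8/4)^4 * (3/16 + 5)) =23904/121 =197.55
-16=-16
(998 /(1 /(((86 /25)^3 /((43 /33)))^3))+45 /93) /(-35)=-3598444063399277234103 /4138946533203125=-869410.62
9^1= 9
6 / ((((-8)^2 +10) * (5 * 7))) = 3 / 1295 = 0.00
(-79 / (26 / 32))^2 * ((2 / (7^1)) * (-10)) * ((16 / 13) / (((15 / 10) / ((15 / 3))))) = -5112627200 / 46137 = -110814.04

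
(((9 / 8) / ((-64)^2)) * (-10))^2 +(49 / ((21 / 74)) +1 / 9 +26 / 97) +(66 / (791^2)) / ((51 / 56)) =61619673239629452167 / 356088518402899968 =173.05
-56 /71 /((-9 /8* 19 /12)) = 1792 /4047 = 0.44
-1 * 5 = -5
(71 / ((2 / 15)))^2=1134225 / 4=283556.25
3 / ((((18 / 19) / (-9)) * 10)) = -2.85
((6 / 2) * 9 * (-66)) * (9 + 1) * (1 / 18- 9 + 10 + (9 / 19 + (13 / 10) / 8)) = -2291157 / 76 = -30146.80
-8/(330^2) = -2/27225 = -0.00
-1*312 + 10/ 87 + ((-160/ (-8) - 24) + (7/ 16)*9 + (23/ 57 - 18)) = -8715781/ 26448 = -329.54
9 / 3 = 3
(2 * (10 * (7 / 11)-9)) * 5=-290 / 11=-26.36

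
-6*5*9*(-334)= 90180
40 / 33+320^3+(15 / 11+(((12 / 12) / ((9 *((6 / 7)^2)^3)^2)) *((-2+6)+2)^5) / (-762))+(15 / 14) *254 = 43595637567699730963 / 1330422153984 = 32768273.92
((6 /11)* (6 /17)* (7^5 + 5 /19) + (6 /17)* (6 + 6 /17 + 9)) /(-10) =-19576215 /60401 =-324.10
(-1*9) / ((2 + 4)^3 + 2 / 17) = -153 / 3674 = -0.04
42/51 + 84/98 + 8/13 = 3552/1547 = 2.30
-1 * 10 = -10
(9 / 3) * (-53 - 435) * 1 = -1464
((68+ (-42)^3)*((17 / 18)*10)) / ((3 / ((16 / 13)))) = -100667200 / 351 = -286801.14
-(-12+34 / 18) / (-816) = -91 / 7344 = -0.01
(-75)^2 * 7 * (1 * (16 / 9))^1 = 70000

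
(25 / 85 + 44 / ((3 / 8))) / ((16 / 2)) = 5999 / 408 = 14.70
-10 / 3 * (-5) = 50 / 3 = 16.67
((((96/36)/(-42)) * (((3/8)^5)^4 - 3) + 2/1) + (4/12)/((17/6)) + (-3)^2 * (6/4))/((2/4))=1626628127792426782325/51449122143080546304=31.62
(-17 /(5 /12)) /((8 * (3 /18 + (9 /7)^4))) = -1.76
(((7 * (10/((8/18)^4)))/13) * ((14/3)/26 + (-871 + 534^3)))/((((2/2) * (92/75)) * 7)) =2435207370595875/995072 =2447267504.86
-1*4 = -4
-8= -8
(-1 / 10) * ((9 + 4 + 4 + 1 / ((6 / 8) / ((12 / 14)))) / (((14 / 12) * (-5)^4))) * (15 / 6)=-381 / 61250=-0.01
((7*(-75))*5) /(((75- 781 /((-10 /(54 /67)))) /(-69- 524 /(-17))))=190238125 /261868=726.47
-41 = -41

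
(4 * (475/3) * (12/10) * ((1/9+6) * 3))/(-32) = -5225/12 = -435.42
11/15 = 0.73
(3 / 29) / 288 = 1 / 2784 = 0.00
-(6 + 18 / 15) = -36 / 5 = -7.20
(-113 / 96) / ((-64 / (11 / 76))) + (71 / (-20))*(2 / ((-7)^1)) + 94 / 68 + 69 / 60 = 986108161 / 277831680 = 3.55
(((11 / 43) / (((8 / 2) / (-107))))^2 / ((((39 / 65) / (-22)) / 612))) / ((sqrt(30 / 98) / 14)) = -12693769627*sqrt(15) / 1849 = -26588836.33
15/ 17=0.88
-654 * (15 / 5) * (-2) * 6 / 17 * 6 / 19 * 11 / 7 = 1553904 / 2261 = 687.26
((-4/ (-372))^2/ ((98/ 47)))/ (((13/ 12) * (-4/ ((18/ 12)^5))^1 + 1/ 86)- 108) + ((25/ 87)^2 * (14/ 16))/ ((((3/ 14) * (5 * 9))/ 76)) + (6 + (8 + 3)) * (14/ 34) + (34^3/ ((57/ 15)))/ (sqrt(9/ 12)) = 495767497231189013/ 65495825160192693 + 393040 * sqrt(3)/ 57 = 11950.82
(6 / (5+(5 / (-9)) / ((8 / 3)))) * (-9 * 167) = -216432 / 115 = -1882.02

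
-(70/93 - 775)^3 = 373325765400125/804357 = 464129441.78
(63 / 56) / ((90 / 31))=0.39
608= 608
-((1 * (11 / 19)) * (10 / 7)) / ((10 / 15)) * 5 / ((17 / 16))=-13200 / 2261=-5.84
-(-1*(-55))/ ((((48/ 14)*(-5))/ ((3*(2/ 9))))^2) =-0.08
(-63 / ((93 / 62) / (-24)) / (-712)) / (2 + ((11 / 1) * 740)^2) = -7 / 327616921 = -0.00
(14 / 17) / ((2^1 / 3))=21 / 17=1.24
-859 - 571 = -1430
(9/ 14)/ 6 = 3/ 28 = 0.11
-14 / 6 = -7 / 3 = -2.33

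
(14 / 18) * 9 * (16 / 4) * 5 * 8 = 1120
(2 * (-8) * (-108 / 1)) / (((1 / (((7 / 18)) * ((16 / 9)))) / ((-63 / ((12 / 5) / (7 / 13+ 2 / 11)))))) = -3230080 / 143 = -22587.97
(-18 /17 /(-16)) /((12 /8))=3 /68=0.04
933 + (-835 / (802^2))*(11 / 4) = 2400428143 / 2572816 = 933.00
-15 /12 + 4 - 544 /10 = -1033 /20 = -51.65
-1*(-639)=639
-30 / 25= -6 / 5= -1.20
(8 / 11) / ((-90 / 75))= -20 / 33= -0.61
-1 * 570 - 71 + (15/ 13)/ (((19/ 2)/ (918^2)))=25123393/ 247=101714.14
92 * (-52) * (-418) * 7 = 13997984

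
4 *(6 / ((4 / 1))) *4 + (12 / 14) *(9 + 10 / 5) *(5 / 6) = 223 / 7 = 31.86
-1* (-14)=14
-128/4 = -32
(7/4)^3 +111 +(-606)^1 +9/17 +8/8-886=-1495033/1088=-1374.11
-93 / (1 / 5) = -465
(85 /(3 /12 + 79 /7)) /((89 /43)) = 6020 /1691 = 3.56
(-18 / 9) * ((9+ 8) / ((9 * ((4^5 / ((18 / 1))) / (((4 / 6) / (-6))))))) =17 / 2304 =0.01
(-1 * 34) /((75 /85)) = -38.53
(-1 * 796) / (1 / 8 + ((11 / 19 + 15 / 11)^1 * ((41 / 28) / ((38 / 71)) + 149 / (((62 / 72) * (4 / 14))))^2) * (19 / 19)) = -12928197014656 / 11676428821979833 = -0.00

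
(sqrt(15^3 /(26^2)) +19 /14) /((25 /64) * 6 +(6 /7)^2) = 2128 /4827 +3920 * sqrt(15) /20917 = 1.17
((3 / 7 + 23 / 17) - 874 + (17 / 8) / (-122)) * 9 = -911744703 / 116144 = -7850.12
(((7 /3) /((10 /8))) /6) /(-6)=-7 /135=-0.05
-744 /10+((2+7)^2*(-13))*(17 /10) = -3729 /2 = -1864.50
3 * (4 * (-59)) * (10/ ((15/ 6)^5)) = -45312/ 625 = -72.50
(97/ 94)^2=9409/ 8836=1.06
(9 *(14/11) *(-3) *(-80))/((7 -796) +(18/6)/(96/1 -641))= -686700/197087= -3.48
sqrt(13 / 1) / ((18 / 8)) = 4*sqrt(13) / 9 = 1.60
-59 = -59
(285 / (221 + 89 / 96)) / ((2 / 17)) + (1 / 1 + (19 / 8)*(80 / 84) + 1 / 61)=154951883 / 10916682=14.19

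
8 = 8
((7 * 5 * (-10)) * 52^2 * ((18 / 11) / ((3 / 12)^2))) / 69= -359108.30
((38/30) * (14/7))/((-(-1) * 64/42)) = 133/80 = 1.66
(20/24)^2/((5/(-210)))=-175/6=-29.17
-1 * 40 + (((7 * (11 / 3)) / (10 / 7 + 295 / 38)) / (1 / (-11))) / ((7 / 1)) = -44.39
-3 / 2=-1.50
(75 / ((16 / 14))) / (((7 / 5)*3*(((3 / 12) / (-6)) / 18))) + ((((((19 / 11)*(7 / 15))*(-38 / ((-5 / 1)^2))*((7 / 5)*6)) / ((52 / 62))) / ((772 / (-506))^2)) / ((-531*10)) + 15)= -6735.00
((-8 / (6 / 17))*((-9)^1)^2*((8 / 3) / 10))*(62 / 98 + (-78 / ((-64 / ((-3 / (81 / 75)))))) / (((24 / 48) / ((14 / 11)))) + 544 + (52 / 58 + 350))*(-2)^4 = -542998441056 / 78155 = -6947712.12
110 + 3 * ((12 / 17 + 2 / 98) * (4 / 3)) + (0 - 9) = 86553 / 833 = 103.91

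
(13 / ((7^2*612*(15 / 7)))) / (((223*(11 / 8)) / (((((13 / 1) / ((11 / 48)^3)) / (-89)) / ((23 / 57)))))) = -78913536 / 3976586300995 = -0.00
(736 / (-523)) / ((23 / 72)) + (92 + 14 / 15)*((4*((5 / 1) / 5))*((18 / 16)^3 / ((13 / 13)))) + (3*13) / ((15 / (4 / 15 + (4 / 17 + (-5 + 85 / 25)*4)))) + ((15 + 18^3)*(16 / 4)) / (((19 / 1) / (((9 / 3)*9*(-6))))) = -161283081203851 / 810859200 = -198903.93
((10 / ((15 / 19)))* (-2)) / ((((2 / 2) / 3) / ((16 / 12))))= -304 / 3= -101.33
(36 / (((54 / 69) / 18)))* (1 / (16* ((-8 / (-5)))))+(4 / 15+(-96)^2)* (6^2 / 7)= 53121921 / 1120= 47430.29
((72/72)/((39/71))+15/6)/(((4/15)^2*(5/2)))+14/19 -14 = 43629/3952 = 11.04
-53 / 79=-0.67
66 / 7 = 9.43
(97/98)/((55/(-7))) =-97/770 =-0.13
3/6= 1/2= 0.50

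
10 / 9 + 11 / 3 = 43 / 9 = 4.78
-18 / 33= -6 / 11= -0.55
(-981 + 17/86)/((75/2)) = -84349/3225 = -26.15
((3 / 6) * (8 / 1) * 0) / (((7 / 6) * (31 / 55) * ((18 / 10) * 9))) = 0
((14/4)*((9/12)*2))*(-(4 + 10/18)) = -287/12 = -23.92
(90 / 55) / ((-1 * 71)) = -0.02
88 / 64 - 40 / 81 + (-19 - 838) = -856.12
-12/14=-6/7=-0.86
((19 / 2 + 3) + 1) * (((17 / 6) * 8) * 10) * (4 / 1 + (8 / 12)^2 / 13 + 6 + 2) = 478720 / 13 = 36824.62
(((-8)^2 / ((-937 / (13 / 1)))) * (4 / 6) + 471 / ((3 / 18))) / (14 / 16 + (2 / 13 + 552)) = 825991088 / 161674665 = 5.11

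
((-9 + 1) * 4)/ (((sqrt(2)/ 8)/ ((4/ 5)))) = -512 * sqrt(2)/ 5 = -144.82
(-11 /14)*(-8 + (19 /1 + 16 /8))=-143 /14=-10.21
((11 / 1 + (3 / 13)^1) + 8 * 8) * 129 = 126162 / 13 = 9704.77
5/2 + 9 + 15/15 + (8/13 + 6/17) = 5953/442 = 13.47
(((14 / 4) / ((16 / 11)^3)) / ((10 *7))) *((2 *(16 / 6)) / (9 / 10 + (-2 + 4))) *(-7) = -9317 / 44544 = -0.21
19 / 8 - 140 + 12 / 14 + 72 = -3627 / 56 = -64.77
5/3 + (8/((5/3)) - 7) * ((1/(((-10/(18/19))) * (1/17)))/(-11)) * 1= 1916/1425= 1.34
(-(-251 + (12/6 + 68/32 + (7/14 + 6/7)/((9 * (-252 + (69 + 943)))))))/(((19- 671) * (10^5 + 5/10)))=-1244249/328609643040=-0.00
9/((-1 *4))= -9/4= -2.25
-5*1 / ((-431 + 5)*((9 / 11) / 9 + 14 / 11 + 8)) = 55 / 43878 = 0.00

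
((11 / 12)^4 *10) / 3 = 73205 / 31104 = 2.35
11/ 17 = 0.65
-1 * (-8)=8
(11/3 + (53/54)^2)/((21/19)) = 256519/61236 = 4.19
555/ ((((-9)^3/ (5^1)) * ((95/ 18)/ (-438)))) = 54020/ 171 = 315.91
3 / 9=1 / 3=0.33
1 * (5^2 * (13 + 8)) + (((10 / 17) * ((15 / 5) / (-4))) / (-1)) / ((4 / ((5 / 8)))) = 571275 / 1088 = 525.07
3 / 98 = 0.03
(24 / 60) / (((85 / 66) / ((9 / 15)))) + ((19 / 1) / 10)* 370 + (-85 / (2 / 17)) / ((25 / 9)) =1883117 / 4250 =443.09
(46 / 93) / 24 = 23 / 1116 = 0.02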